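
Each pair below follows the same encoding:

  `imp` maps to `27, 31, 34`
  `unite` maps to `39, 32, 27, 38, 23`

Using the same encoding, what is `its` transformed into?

27, 38, 37

i is letter #9 and maps to 27: an offset of 18. Each letter is replaced by its alphabet position (a=1..z=26) + 18.
On its: i=9→27, t=20→38, s=19→37.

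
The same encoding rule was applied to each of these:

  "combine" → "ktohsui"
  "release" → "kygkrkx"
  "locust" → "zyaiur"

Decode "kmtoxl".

The output letters match the input read backwards, each shifted +6: combine reversed is enibmoc. The word is reversed, then every letter is shifted forward by 6.
Undoing it on kmtoxl: shift back: k−6=e, m−6=g, t−6=n, o−6=i, x−6=r, l−6=f → egnirf; then reverse → fringe.

fringe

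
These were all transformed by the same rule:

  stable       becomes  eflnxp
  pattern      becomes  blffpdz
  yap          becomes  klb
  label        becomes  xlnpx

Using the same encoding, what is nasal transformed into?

The shift depends on letter class: consonant s→e is +12, but vowel a→l is +11. Two shifts are in play — +11 for a/e/i/o/u, +12 for every other letter.
Applying it to nasal: n(cons)+12=z, a(vowel)+11=l, s(cons)+12=e, a(vowel)+11=l, l(cons)+12=x.

zlelx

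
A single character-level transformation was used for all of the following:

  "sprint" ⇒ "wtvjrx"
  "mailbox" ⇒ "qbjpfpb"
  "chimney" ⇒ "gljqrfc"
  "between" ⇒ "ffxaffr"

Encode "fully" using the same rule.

Vowels shift forward by 1 and consonants shift forward by 4.
On fully: f(cons)+4=j, u(vowel)+1=v, l(cons)+4=p, l(cons)+4=p, y(cons)+4=c.

jvppc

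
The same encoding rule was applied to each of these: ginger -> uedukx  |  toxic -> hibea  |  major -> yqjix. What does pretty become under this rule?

nxkhhg

Treating letters as 0–25, the rule is x ↦ 5x + 16 (mod 26).
For pretty: p(15)→5·15+16≡13=n; r(17)→5·17+16≡23=x; e(4)→5·4+16≡10=k; t(19)→5·19+16≡7=h; t(19)→5·19+16≡7=h; y(24)→5·24+16≡6=g (all mod 26).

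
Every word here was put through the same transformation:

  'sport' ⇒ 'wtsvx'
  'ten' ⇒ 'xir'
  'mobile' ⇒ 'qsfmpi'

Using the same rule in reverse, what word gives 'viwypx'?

result

Compare letters: s→w is +4, p→t is +4, o→s is +4 — a constant shift. Each letter is shifted forward by 4 in the alphabet (a Caesar shift of +4).
Decoding viwypx: v−4=r, i−4=e, w−4=s, y−4=u, p−4=l, x−4=t.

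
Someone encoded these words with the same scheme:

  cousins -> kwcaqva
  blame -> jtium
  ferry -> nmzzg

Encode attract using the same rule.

Compare letters: c→k is +8, o→w is +8, u→c is +8 — a constant shift. Each letter is shifted forward by 8 in the alphabet (a Caesar shift of +8).
For attract: a+8=i, t+8=b, t+8=b, r+8=z, a+8=i, c+8=k, t+8=b.

ibbzikb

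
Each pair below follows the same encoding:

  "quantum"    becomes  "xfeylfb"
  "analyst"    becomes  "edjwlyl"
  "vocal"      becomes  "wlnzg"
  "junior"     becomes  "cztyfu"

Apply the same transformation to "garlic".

The output letters match the input read backwards, each shifted +11: quantum reversed is mutnauq. Two steps: reverse the string, then apply a Caesar shift of +11.
For garlic: reverse → cilrag; then shift: c+11=n, i+11=t, l+11=w, r+11=c, a+11=l, g+11=r.

ntwclr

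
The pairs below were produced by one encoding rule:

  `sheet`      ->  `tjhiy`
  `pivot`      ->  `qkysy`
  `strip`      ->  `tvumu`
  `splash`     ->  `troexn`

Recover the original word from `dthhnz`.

In sheet: s→t is +1, h→j is +2, e→h is +3, e→i is +4 — the shift increases by 1 each position. Each letter shifts forward by (position + 1), i.e. 1, 2, 3, … — the shift grows by one for each successive letter.
Decoding dthhnz: d−1=c, t−2=r, h−3=e, h−4=d, n−5=i, z−6=t.

credit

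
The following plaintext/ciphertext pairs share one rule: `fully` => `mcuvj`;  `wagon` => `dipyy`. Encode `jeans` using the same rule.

In fully: f→m is +7, u→c is +8, l→u is +9, l→v is +10 — the shift increases by 1 each position. Each letter shifts forward by (position + 7), i.e. 7, 8, 9, … — the shift grows by one for each successive letter.
On jeans: j+7=q, e+8=m, a+9=j, n+10=x, s+11=d.

qmjxd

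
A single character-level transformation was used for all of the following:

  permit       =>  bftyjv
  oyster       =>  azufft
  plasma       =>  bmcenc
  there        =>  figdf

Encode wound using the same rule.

ipwze

Shifts by position in permit: pos 0: p→b (+12), pos 1: e→f (+1), pos 2: r→t (+2), pos 3: m→y (+12), pos 4: i→j (+1), pos 5: t→v (+2) — repeating every 3. It's a Vigenère-style cipher with numeric key [12,1,2]: position i shifts by key[i mod 3].
Applying it to wound: w+12=i, o+1=p, u+2=w, n+12=z, d+1=e.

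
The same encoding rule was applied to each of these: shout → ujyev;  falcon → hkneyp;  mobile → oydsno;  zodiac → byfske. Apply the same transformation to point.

ryspv

The shift depends on letter class: consonant s→u is +2, but vowel o→y is +10. The rule splits by letter class: vowels +10, consonants +2.
On point: p(cons)+2=r, o(vowel)+10=y, i(vowel)+10=s, n(cons)+2=p, t(cons)+2=v.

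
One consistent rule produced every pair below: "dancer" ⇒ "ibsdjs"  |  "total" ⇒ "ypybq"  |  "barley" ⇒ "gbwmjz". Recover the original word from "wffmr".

realm

Shifts by position in dancer: pos 0: d→i (+5), pos 1: a→b (+1), pos 2: n→s (+5), pos 3: c→d (+1) — repeating every 2. A repeating key of period 2 is used — shifts +5, +1 over and over.
Reversing it on wffmr: w−5=r, f−1=e, f−5=a, m−1=l, r−5=m.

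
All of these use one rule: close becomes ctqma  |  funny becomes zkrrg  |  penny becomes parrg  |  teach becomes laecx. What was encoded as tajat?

level

c(2)→c(2) and l(11)→t(19) fit y≡25x+4 (mod 26); the inverse of 25 mod 26 is 25. Treating letters as 0–25, the rule is x ↦ 25x + 4 (mod 26).
Reversing it on tajat: t(19)→25·(19−4)≡11=l; a(0)→25·(0−4)≡4=e; j(9)→25·(9−4)≡21=v; a(0)→25·(0−4)≡4=e; t(19)→25·(19−4)≡11=l (all mod 26).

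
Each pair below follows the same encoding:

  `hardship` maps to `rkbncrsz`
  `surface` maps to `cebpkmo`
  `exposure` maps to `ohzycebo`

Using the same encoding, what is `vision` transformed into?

fscsyx

Compare letters: h→r is +10, a→k is +10, r→b is +10 — a constant shift. This is a Caesar cipher with shift 10.
On vision: v+10=f, i+10=s, s+10=c, i+10=s, o+10=y, n+10=x.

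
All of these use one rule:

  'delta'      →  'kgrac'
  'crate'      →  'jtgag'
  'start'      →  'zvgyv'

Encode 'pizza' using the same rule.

Shifts by position in delta: pos 0: d→k (+7), pos 1: e→g (+2), pos 2: l→r (+6), pos 3: t→a (+7), pos 4: a→c (+2) — repeating every 3. It's a Vigenère-style cipher with numeric key [7,2,6]: position i shifts by key[i mod 3].
For pizza: p+7=w, i+2=k, z+6=f, z+7=g, a+2=c.

wkfgc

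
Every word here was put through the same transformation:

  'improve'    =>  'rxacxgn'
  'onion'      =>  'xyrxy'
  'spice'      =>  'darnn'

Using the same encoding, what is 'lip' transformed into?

wra

The shift depends on letter class: consonant m→x is +11, but vowel i→r is +9. The rule splits by letter class: vowels +9, consonants +11.
For lip: l(cons)+11=w, i(vowel)+9=r, p(cons)+11=a.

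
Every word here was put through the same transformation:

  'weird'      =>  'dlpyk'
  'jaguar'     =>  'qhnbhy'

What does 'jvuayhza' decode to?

Compare letters: w→d is +7, e→l is +7, i→p is +7 — a constant shift. Each letter is shifted forward by 7 in the alphabet (a Caesar shift of +7).
Undoing it on jvuayhza: j−7=c, v−7=o, u−7=n, a−7=t, y−7=r, h−7=a, z−7=s, a−7=t.

contrast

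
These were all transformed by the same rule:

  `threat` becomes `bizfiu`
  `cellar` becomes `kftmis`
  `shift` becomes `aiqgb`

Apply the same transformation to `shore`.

Shifts by position in threat: pos 0: t→b (+8), pos 1: h→i (+1), pos 2: r→z (+8), pos 3: e→f (+1) — repeating every 2. A repeating key of period 2 is used — shifts +8, +1 over and over.
Applying it to shore: s+8=a, h+1=i, o+8=w, r+1=s, e+8=m.

aiwsm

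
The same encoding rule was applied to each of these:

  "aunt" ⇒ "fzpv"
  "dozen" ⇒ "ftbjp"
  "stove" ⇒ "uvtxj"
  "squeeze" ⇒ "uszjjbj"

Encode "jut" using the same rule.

lzv

The shift depends on letter class: consonant n→p is +2, but vowel a→f is +5. Two shifts are in play — +5 for a/e/i/o/u, +2 for every other letter.
Applying it to jut: j(cons)+2=l, u(vowel)+5=z, t(cons)+2=v.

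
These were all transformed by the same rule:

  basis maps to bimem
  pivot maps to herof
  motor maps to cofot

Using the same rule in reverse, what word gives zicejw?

family

Treating letters as 0–25, the rule is x ↦ 19x + 8 (mod 26).
Undoing it on zicejw: z(25)→11·(25−8)≡5=f; i(8)→11·(8−8)≡0=a; c(2)→11·(2−8)≡12=m; e(4)→11·(4−8)≡8=i; j(9)→11·(9−8)≡11=l; w(22)→11·(22−8)≡24=y (all mod 26).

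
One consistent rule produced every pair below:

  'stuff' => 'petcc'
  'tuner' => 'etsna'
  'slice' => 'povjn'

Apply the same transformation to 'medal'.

dnyfo

s(18)→p(15) and t(19)→e(4) fit y≡15x+5 (mod 26); the inverse of 15 mod 26 is 7. Each letter's alphabet position (a=0..z=25) is mapped through 15·x+5 mod 26 — an affine cipher.
Applying it to medal: m(12)→15·12+5≡3=d; e(4)→15·4+5≡13=n; d(3)→15·3+5≡24=y; a(0)→15·0+5≡5=f; l(11)→15·11+5≡14=o (all mod 26).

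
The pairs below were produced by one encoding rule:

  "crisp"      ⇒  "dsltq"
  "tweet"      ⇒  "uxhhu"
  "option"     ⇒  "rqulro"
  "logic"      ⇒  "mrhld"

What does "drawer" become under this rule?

The shift depends on letter class: consonant c→d is +1, but vowel i→l is +3. Two shifts are in play — +3 for a/e/i/o/u, +1 for every other letter.
On drawer: d(cons)+1=e, r(cons)+1=s, a(vowel)+3=d, w(cons)+1=x, e(vowel)+3=h, r(cons)+1=s.

esdxhs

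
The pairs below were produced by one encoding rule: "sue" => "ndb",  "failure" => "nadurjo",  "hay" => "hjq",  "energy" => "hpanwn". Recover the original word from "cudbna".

result

The output letters match the input read backwards, each shifted +9: sue reversed is eus. Two steps: reverse the string, then apply a Caesar shift of +9.
Reversing it on cudbna: shift back: c−9=t, u−9=l, d−9=u, b−9=s, n−9=e, a−9=r → tluser; then reverse → result.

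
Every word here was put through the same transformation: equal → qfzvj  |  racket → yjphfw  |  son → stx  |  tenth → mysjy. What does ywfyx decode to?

The output letters match the input read backwards, each shifted +5: equal reversed is lauqe. The word is reversed, then every letter is shifted forward by 5.
Reversing it on ywfyx: shift back: y−5=t, w−5=r, f−5=a, y−5=t, x−5=s → trats; then reverse → start.

start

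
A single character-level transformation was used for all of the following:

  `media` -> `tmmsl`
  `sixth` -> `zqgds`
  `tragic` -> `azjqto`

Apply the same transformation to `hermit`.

In media: m→t is +7, e→m is +8, d→m is +9, i→s is +10 — the shift increases by 1 each position. Letter i (0-indexed) is shifted by i+7, so successive shifts are 7, 8, 9, ….
Applying it to hermit: h+7=o, e+8=m, r+9=a, m+10=w, i+11=t, t+12=f.

omawtf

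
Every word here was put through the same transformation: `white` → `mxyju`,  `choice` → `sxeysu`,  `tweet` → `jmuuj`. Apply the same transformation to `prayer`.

Compare letters: w→m is +16, h→x is +16, i→y is +16 — a constant shift. Each letter is shifted forward by 16 in the alphabet (a Caesar shift of +16).
On prayer: p+16=f, r+16=h, a+16=q, y+16=o, e+16=u, r+16=h.

fhqouh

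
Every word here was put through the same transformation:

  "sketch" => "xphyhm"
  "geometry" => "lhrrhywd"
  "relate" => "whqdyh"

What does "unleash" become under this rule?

xsqhdxm

The shift depends on letter class: consonant s→x is +5, but vowel e→h is +3. Vowels shift forward by 3 and consonants shift forward by 5.
On unleash: u(vowel)+3=x, n(cons)+5=s, l(cons)+5=q, e(vowel)+3=h, a(vowel)+3=d, s(cons)+5=x, h(cons)+5=m.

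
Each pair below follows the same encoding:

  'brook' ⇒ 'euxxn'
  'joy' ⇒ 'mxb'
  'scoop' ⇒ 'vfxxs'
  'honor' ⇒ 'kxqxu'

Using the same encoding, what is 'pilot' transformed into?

sroxw

The shift depends on letter class: consonant b→e is +3, but vowel o→x is +9. The rule splits by letter class: vowels +9, consonants +3.
For pilot: p(cons)+3=s, i(vowel)+9=r, l(cons)+3=o, o(vowel)+9=x, t(cons)+3=w.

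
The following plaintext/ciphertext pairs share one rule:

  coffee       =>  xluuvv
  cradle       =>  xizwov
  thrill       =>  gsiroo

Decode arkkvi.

Each pair mirrors across the alphabet (c↔x, o↔l, f↔u): positions sum to 25. This is the alphabet-reversal cipher (Atbash): a becomes z, b becomes y, etc.
Reversing it on arkkvi: a↔z, r↔i, k↔p, k↔p, v↔e, i↔r.

zipper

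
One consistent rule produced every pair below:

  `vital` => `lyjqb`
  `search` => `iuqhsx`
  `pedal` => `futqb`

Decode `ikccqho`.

summary

Compare letters: v→l is +16, i→y is +16, t→j is +16 — a constant shift. Each letter is shifted forward by 16 in the alphabet (a Caesar shift of +16).
Reversing it on ikccqho: i−16=s, k−16=u, c−16=m, c−16=m, q−16=a, h−16=r, o−16=y.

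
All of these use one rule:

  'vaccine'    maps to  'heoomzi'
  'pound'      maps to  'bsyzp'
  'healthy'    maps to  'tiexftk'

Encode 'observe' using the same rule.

sneidhi

The shift depends on letter class: consonant v→h is +12, but vowel a→e is +4. Two shifts are in play — +4 for a/e/i/o/u, +12 for every other letter.
On observe: o(vowel)+4=s, b(cons)+12=n, s(cons)+12=e, e(vowel)+4=i, r(cons)+12=d, v(cons)+12=h, e(vowel)+4=i.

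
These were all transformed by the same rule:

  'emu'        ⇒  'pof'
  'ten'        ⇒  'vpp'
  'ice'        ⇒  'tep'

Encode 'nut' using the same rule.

The shift depends on letter class: consonant m→o is +2, but vowel e→p is +11. Two shifts are in play — +11 for a/e/i/o/u, +2 for every other letter.
Applying it to nut: n(cons)+2=p, u(vowel)+11=f, t(cons)+2=v.

pfv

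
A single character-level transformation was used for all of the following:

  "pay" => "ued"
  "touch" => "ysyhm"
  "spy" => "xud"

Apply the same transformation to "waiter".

The shift depends on letter class: consonant p→u is +5, but vowel a→e is +4. Vowels shift forward by 4 and consonants shift forward by 5.
For waiter: w(cons)+5=b, a(vowel)+4=e, i(vowel)+4=m, t(cons)+5=y, e(vowel)+4=i, r(cons)+5=w.

bemyiw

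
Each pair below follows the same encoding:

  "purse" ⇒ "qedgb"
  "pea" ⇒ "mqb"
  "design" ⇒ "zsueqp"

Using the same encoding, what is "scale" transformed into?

qxmoe

The word is reversed, then every letter is shifted forward by 12.
On scale: reverse → elacs; then shift: e+12=q, l+12=x, a+12=m, c+12=o, s+12=e.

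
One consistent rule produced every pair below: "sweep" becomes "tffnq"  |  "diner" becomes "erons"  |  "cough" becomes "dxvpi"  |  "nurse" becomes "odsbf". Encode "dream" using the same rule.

eafjn

The shifts repeat in a cycle of length 2: positions 0,1,… shift by +1, +9, then the pattern repeats.
For dream: d+1=e, r+9=a, e+1=f, a+9=j, m+1=n.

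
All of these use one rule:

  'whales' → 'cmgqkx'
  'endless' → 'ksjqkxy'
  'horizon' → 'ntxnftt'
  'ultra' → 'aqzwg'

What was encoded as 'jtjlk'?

dodge

A repeating key of period 2 is used — shifts +6, +5 over and over.
Reversing it on jtjlk: j−6=d, t−5=o, j−6=d, l−5=g, k−6=e.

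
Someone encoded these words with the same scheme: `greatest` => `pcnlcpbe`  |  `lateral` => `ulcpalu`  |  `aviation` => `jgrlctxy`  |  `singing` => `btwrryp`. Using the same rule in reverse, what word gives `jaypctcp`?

appetite

Shifts by position in greatest: pos 0: g→p (+9), pos 1: r→c (+11), pos 2: e→n (+9), pos 3: a→l (+11) — repeating every 2. It's a Vigenère-style cipher with numeric key [9,11]: position i shifts by key[i mod 2].
Decoding jaypctcp: j−9=a, a−11=p, y−9=p, p−11=e, c−9=t, t−11=i, c−9=t, p−11=e.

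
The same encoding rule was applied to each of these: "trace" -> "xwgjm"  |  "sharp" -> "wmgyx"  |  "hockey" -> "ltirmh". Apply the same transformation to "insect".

msylkc

In trace: t→x is +4, r→w is +5, a→g is +6, c→j is +7 — the shift increases by 1 each position. Letter i (0-indexed) is shifted by i+4, so successive shifts are 4, 5, 6, ….
On insect: i+4=m, n+5=s, s+6=y, e+7=l, c+8=k, t+9=c.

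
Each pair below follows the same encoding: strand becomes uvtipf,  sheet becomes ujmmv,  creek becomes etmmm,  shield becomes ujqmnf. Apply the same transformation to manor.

The shift depends on letter class: consonant s→u is +2, but vowel a→i is +8. The rule splits by letter class: vowels +8, consonants +2.
Applying it to manor: m(cons)+2=o, a(vowel)+8=i, n(cons)+2=p, o(vowel)+8=w, r(cons)+2=t.

oipwt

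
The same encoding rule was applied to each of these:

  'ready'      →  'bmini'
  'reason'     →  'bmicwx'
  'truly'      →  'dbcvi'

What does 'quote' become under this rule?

The shift depends on letter class: consonant r→b is +10, but vowel e→m is +8. Two shifts are in play — +8 for a/e/i/o/u, +10 for every other letter.
On quote: q(cons)+10=a, u(vowel)+8=c, o(vowel)+8=w, t(cons)+10=d, e(vowel)+8=m.

acwdm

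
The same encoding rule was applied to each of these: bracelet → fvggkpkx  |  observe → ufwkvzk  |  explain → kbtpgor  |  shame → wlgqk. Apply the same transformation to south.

Two shifts are in play — +6 for a/e/i/o/u, +4 for every other letter.
On south: s(cons)+4=w, o(vowel)+6=u, u(vowel)+6=a, t(cons)+4=x, h(cons)+4=l.

wuaxl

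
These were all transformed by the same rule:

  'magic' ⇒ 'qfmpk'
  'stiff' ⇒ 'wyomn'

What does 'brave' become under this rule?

fwgcm

In magic: m→q is +4, a→f is +5, g→m is +6, i→p is +7 — the shift increases by 1 each position. Letter i (0-indexed) is shifted by i+4, so successive shifts are 4, 5, 6, ….
On brave: b+4=f, r+5=w, a+6=g, v+7=c, e+8=m.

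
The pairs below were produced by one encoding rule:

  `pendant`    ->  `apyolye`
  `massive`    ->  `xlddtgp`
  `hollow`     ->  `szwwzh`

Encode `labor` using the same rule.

wlmzc

Compare letters: p→a is +11, e→p is +11, n→y is +11 — a constant shift. It's a constant shift of +11 (ROT11).
On labor: l+11=w, a+11=l, b+11=m, o+11=z, r+11=c.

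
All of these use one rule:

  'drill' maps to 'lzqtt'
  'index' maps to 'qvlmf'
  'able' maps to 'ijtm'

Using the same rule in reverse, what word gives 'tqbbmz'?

Compare letters: d→l is +8, r→z is +8, i→q is +8 — a constant shift. It's a constant shift of +8 (ROT8).
Reversing it on tqbbmz: t−8=l, q−8=i, b−8=t, b−8=t, m−8=e, z−8=r.

litter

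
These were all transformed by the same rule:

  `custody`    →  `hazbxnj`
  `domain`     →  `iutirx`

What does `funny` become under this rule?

kauvh

In custody: c→h is +5, u→a is +6, s→z is +7, t→b is +8 — the shift increases by 1 each position. Letter i (0-indexed) is shifted by i+5, so successive shifts are 5, 6, 7, ….
For funny: f+5=k, u+6=a, n+7=u, n+8=v, y+9=h.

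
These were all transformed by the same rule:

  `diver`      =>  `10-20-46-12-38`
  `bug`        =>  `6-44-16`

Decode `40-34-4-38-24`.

spark

d(#4)→10 and i(#9)→20: differences scale by 2, so n = 2·pos + 2. With a=1..z=26, the number is 2·pos + 2.
Reversing it on 40-34-4-38-24: 40→(40−2)÷2=19=s, 34→(34−2)÷2=16=p, 4→(4−2)÷2=1=a, 38→(38−2)÷2=18=r, 24→(24−2)÷2=11=k.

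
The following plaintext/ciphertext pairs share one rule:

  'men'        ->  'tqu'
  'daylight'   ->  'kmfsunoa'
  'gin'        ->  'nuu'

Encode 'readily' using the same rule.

The shift depends on letter class: consonant m→t is +7, but vowel e→q is +12. The rule splits by letter class: vowels +12, consonants +7.
Applying it to readily: r(cons)+7=y, e(vowel)+12=q, a(vowel)+12=m, d(cons)+7=k, i(vowel)+12=u, l(cons)+7=s, y(cons)+7=f.

yqmkusf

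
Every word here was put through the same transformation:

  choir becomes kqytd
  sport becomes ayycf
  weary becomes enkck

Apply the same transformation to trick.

In choir: c→k is +8, h→q is +9, o→y is +10, i→t is +11 — the shift increases by 1 each position. Letter i (0-indexed) is shifted by i+8, so successive shifts are 8, 9, 10, ….
For trick: t+8=b, r+9=a, i+10=s, c+11=n, k+12=w.

basnw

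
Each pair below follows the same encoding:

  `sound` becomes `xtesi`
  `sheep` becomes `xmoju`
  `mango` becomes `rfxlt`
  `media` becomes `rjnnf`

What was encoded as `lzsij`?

guide

Shifts by position in sound: pos 0: s→x (+5), pos 1: o→t (+5), pos 2: u→e (+10), pos 3: n→s (+5), pos 4: d→i (+5) — repeating every 3. It's a Vigenère-style cipher with numeric key [5,5,10]: position i shifts by key[i mod 3].
Reversing it on lzsij: l−5=g, z−5=u, s−10=i, i−5=d, j−5=e.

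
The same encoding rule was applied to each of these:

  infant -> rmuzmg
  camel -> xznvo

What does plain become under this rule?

Each pair mirrors across the alphabet (i↔r, n↔m, f↔u): positions sum to 25. Letters are reflected about the middle of the alphabet (position → 25−position): Atbash.
Applying it to plain: p↔k, l↔o, a↔z, i↔r, n↔m.

kozrm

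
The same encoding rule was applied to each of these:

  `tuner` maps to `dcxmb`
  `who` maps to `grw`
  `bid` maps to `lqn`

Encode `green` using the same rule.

qbmmx

The shift depends on letter class: consonant t→d is +10, but vowel u→c is +8. The rule splits by letter class: vowels +8, consonants +10.
On green: g(cons)+10=q, r(cons)+10=b, e(vowel)+8=m, e(vowel)+8=m, n(cons)+10=x.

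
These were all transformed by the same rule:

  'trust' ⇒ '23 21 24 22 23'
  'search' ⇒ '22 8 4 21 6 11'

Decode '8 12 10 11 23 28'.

t is letter #20 and maps to 23: an offset of 3. Letters become their 1-based position plus 3 (so a→4, b→5, …).
Decoding 8 12 10 11 23 28: 8→(8−3)÷1=5=e, 12→(12−3)÷1=9=i, 10→(10−3)÷1=7=g, 11→(11−3)÷1=8=h, 23→(23−3)÷1=20=t, 28→(28−3)÷1=25=y.

eighty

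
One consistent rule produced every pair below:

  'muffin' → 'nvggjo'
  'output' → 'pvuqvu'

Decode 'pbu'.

Compare letters: m→n is +1, u→v is +1, f→g is +1 — a constant shift. Each letter is shifted forward by 1 in the alphabet (a Caesar shift of +1).
Decoding pbu: p−1=o, b−1=a, u−1=t.

oat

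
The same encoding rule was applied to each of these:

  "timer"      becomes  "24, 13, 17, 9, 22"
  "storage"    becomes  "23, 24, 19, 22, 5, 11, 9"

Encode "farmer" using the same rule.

10, 5, 22, 17, 9, 22

Each letter is replaced by its alphabet position (a=1..z=26) + 4.
On farmer: f=6→10, a=1→5, r=18→22, m=13→17, e=5→9, r=18→22.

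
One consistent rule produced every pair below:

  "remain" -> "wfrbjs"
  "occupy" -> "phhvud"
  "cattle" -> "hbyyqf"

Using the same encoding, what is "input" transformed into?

The shift depends on letter class: consonant r→w is +5, but vowel e→f is +1. Two shifts are in play — +1 for a/e/i/o/u, +5 for every other letter.
For input: i(vowel)+1=j, n(cons)+5=s, p(cons)+5=u, u(vowel)+1=v, t(cons)+5=y.

jsuvy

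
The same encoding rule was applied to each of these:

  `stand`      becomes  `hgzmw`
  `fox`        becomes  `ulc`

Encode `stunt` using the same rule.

Each pair mirrors across the alphabet (s↔h, t↔g, a↔z): positions sum to 25. Each letter is replaced by its mirror in the alphabet: a↔z, b↔y, c↔x, and so on (the Atbash cipher).
On stunt: s↔h, t↔g, u↔f, n↔m, t↔g.

hgfmg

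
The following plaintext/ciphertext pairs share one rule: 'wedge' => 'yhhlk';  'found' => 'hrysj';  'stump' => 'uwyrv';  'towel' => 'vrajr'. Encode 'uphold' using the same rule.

wsltrk

In wedge: w→y is +2, e→h is +3, d→h is +4, g→l is +5 — the shift increases by 1 each position. Letter i (0-indexed) is shifted by i+2, so successive shifts are 2, 3, 4, ….
For uphold: u+2=w, p+3=s, h+4=l, o+5=t, l+6=r, d+7=k.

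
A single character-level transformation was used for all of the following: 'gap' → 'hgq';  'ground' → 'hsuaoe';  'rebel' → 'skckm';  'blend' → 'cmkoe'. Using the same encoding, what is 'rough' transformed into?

suahi

The shift depends on letter class: consonant g→h is +1, but vowel a→g is +6. The rule splits by letter class: vowels +6, consonants +1.
Applying it to rough: r(cons)+1=s, o(vowel)+6=u, u(vowel)+6=a, g(cons)+1=h, h(cons)+1=i.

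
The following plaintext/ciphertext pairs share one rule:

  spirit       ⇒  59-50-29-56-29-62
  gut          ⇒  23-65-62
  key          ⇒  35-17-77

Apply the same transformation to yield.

s(#19)→59 and p(#16)→50: differences scale by 3, so n = 3·pos + 2. Each letter becomes 3×(its alphabet position, a=1..z=26) + 2.
For yield: y=25→77, i=9→29, e=5→17, l=12→38, d=4→14.

77-29-17-38-14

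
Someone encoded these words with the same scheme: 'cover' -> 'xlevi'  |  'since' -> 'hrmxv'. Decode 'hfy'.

Each pair mirrors across the alphabet (c↔x, o↔l, v↔e): positions sum to 25. Each letter is replaced by its mirror in the alphabet: a↔z, b↔y, c↔x, and so on (the Atbash cipher).
Undoing it on hfy: h↔s, f↔u, y↔b.

sub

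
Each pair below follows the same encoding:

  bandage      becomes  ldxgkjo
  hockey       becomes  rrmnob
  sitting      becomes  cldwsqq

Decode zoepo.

plume

Shifts by position in bandage: pos 0: b→l (+10), pos 1: a→d (+3), pos 2: n→x (+10), pos 3: d→g (+3) — repeating every 2. The shifts repeat in a cycle of length 2: positions 0,1,… shift by +10, +3, then the pattern repeats.
Reversing it on zoepo: z−10=p, o−3=l, e−10=u, p−3=m, o−10=e.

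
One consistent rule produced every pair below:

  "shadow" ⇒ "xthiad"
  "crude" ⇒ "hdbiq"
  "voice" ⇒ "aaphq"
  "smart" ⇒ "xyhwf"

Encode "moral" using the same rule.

rayfx

It's a Vigenère-style cipher with numeric key [5,12,7]: position i shifts by key[i mod 3].
On moral: m+5=r, o+12=a, r+7=y, a+5=f, l+12=x.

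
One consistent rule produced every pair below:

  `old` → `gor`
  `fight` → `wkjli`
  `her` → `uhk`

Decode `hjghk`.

The output letters match the input read backwards, each shifted +3: old reversed is dlo. Read the word backwards and shift each letter +3.
Undoing it on hjghk: shift back: h−3=e, j−3=g, g−3=d, h−3=e, k−3=h → egdeh; then reverse → hedge.

hedge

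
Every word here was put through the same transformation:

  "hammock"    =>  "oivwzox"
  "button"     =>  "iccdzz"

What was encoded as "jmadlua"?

In hammock: h→o is +7, a→i is +8, m→v is +9, m→w is +10 — the shift increases by 1 each position. Letter i (0-indexed) is shifted by i+7, so successive shifts are 7, 8, 9, ….
Undoing it on jmadlua: j−7=c, m−8=e, a−9=r, d−10=t, l−11=a, u−12=i, a−13=n.

certain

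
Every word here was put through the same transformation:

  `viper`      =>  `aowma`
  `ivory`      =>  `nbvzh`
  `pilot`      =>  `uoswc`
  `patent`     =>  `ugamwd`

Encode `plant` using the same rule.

In viper: v→a is +5, i→o is +6, p→w is +7, e→m is +8 — the shift increases by 1 each position. The shift increases by 1 at each position, starting from +5: 5, 6, 7, ….
Applying it to plant: p+5=u, l+6=r, a+7=h, n+8=v, t+9=c.

urhvc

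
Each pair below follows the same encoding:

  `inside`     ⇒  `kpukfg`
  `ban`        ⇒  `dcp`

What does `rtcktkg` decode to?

Compare letters: i→k is +2, n→p is +2, s→u is +2 — a constant shift. Every letter moves 2 places later in the alphabet, wrapping around z→a.
Undoing it on rtcktkg: r−2=p, t−2=r, c−2=a, k−2=i, t−2=r, k−2=i, g−2=e.

prairie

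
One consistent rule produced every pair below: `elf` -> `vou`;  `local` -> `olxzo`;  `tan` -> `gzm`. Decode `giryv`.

This is the alphabet-reversal cipher (Atbash): a becomes z, b becomes y, etc.
Reversing it on giryv: g↔t, i↔r, r↔i, y↔b, v↔e.

tribe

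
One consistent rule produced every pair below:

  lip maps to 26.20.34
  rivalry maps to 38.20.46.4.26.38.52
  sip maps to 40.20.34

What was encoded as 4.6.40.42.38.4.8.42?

l(#12)→26 and i(#9)→20: differences scale by 2, so n = 2·pos + 2. Each letter becomes 2×(its alphabet position, a=1..z=26) + 2.
Undoing it on 4.6.40.42.38.4.8.42: 4→(4−2)÷2=1=a, 6→(6−2)÷2=2=b, 40→(40−2)÷2=19=s, 42→(42−2)÷2=20=t, 38→(38−2)÷2=18=r, 4→(4−2)÷2=1=a, 8→(8−2)÷2=3=c, 42→(42−2)÷2=20=t.

abstract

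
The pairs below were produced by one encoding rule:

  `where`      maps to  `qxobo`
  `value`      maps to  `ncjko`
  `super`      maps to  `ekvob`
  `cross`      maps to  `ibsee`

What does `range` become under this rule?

bcpuo

w(22)→q(16) and h(7)→x(23) fit y≡3x+2 (mod 26); the inverse of 3 mod 26 is 9. Treating letters as 0–25, the rule is x ↦ 3x + 2 (mod 26).
For range: r(17)→3·17+2≡1=b; a(0)→3·0+2≡2=c; n(13)→3·13+2≡15=p; g(6)→3·6+2≡20=u; e(4)→3·4+2≡14=o (all mod 26).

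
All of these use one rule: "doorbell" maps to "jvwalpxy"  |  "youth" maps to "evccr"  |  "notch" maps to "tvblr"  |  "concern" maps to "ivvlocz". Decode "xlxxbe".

report

In doorbell: d→j is +6, o→v is +7, o→w is +8, r→a is +9 — the shift increases by 1 each position. Letter i (0-indexed) is shifted by i+6, so successive shifts are 6, 7, 8, ….
Reversing it on xlxxbe: x−6=r, l−7=e, x−8=p, x−9=o, b−10=r, e−11=t.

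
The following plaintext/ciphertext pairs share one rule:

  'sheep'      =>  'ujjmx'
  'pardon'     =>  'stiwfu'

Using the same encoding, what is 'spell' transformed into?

The word is reversed, then every letter is shifted forward by 5.
Applying it to spell: reverse → lleps; then shift: l+5=q, l+5=q, e+5=j, p+5=u, s+5=x.

qqjux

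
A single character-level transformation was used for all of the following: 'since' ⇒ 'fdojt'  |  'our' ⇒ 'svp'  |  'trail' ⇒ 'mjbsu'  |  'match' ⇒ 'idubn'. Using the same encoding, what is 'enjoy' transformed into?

zpkof

Read the word backwards and shift each letter +1.
For enjoy: reverse → yojne; then shift: y+1=z, o+1=p, j+1=k, n+1=o, e+1=f.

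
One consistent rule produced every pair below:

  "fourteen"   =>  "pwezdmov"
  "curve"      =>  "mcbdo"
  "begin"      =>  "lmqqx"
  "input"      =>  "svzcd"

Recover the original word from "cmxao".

Shifts by position in fourteen: pos 0: f→p (+10), pos 1: o→w (+8), pos 2: u→e (+10), pos 3: r→z (+8) — repeating every 2. The shifts repeat in a cycle of length 2: positions 0,1,… shift by +10, +8, then the pattern repeats.
Decoding cmxao: c−10=s, m−8=e, x−10=n, a−8=s, o−10=e.

sense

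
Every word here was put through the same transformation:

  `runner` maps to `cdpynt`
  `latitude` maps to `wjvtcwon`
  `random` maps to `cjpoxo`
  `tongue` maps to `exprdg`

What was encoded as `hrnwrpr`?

Shifts by position in runner: pos 0: r→c (+11), pos 1: u→d (+9), pos 2: n→p (+2), pos 3: n→y (+11), pos 4: e→n (+9), pos 5: r→t (+2) — repeating every 3. It's a Vigenère-style cipher with numeric key [11,9,2]: position i shifts by key[i mod 3].
Reversing it on hrnwrpr: h−11=w, r−9=i, n−2=l, w−11=l, r−9=i, p−2=n, r−11=g.

willing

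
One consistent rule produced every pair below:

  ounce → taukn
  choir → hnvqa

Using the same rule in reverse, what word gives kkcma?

fever

Each letter shifts forward by (position + 5), i.e. 5, 6, 7, … — the shift grows by one for each successive letter.
Reversing it on kkcma: k−5=f, k−6=e, c−7=v, m−8=e, a−9=r.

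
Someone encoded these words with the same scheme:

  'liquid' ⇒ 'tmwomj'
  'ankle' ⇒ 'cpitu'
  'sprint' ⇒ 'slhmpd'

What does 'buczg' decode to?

heavy

l(11)→t(19) and i(8)→m(12) fit y≡11x+2 (mod 26); the inverse of 11 mod 26 is 19. This is an affine cipher: with a=0,…,z=25, each position x becomes (11x+2) mod 26.
Decoding buczg: b(1)→19·(1−2)≡7=h; u(20)→19·(20−2)≡4=e; c(2)→19·(2−2)≡0=a; z(25)→19·(25−2)≡21=v; g(6)→19·(6−2)≡24=y (all mod 26).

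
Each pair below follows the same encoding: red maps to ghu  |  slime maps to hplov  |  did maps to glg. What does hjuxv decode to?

surge

Read the word backwards and shift each letter +3.
Decoding hjuxv: shift back: h−3=e, j−3=g, u−3=r, x−3=u, v−3=s → egrus; then reverse → surge.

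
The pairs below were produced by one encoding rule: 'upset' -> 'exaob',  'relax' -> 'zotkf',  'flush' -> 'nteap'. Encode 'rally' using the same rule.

The shift depends on letter class: consonant p→x is +8, but vowel u→e is +10. Vowels shift forward by 10 and consonants shift forward by 8.
Applying it to rally: r(cons)+8=z, a(vowel)+10=k, l(cons)+8=t, l(cons)+8=t, y(cons)+8=g.

zkttg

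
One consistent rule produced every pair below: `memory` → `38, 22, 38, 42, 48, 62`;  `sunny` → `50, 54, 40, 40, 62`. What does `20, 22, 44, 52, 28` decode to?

m(#13)→38 and e(#5)→22: differences scale by 2, so n = 2·pos + 12. With a=1..z=26, the number is 2·pos + 12.
Reversing it on 20, 22, 44, 52, 28: 20→(20−12)÷2=4=d, 22→(22−12)÷2=5=e, 44→(44−12)÷2=16=p, 52→(52−12)÷2=20=t, 28→(28−12)÷2=8=h.

depth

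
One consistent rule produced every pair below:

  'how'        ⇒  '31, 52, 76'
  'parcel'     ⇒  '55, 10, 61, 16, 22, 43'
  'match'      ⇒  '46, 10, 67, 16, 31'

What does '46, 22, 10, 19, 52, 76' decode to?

h(#8)→31 and o(#15)→52: differences scale by 3, so n = 3·pos + 7. The formula is n = 3×(alphabet index, a=1) + 7.
Decoding 46, 22, 10, 19, 52, 76: 46→(46−7)÷3=13=m, 22→(22−7)÷3=5=e, 10→(10−7)÷3=1=a, 19→(19−7)÷3=4=d, 52→(52−7)÷3=15=o, 76→(76−7)÷3=23=w.

meadow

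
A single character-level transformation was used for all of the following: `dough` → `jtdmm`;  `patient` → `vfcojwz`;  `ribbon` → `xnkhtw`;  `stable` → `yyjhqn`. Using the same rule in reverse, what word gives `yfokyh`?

safety

Shifts by position in dough: pos 0: d→j (+6), pos 1: o→t (+5), pos 2: u→d (+9), pos 3: g→m (+6), pos 4: h→m (+5) — repeating every 3. A repeating key of period 3 is used — shifts +6, +5, +9 over and over.
Decoding yfokyh: y−6=s, f−5=a, o−9=f, k−6=e, y−5=t, h−9=y.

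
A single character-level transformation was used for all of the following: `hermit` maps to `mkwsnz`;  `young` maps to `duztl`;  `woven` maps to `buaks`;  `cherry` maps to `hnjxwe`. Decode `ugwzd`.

Shifts by position in hermit: pos 0: h→m (+5), pos 1: e→k (+6), pos 2: r→w (+5), pos 3: m→s (+6) — repeating every 2. A repeating key of period 2 is used — shifts +5, +6 over and over.
Reversing it on ugwzd: u−5=p, g−6=a, w−5=r, z−6=t, d−5=y.

party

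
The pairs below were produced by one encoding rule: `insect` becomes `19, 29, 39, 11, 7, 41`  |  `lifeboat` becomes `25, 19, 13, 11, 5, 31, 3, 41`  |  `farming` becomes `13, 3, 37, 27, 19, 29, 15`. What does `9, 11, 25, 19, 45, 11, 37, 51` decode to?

i(#9)→19 and n(#14)→29: differences scale by 2, so n = 2·pos + 1. Each letter becomes 2×(its alphabet position, a=1..z=26) + 1.
Decoding 9, 11, 25, 19, 45, 11, 37, 51: 9→(9−1)÷2=4=d, 11→(11−1)÷2=5=e, 25→(25−1)÷2=12=l, 19→(19−1)÷2=9=i, 45→(45−1)÷2=22=v, 11→(11−1)÷2=5=e, 37→(37−1)÷2=18=r, 51→(51−1)÷2=25=y.

delivery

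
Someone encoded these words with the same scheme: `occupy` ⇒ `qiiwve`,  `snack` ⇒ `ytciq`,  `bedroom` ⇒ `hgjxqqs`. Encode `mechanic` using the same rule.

Vowels shift forward by 2 and consonants shift forward by 6.
Applying it to mechanic: m(cons)+6=s, e(vowel)+2=g, c(cons)+6=i, h(cons)+6=n, a(vowel)+2=c, n(cons)+6=t, i(vowel)+2=k, c(cons)+6=i.

sginctki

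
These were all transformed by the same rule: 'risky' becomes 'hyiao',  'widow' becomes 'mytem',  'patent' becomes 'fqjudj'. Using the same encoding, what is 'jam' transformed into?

zqc

Compare letters: r→h is +16, i→y is +16, s→i is +16 — a constant shift. Every letter moves 16 places later in the alphabet, wrapping around z→a.
On jam: j+16=z, a+16=q, m+16=c.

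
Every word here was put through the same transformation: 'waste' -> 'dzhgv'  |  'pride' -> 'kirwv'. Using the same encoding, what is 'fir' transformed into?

uri

Each pair mirrors across the alphabet (w↔d, a↔z, s↔h): positions sum to 25. This is the alphabet-reversal cipher (Atbash): a becomes z, b becomes y, etc.
On fir: f↔u, i↔r, r↔i.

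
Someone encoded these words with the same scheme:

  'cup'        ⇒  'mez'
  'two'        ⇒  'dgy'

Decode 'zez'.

pup

Compare letters: c→m is +10, u→e is +10, p→z is +10 — a constant shift. Each letter is shifted forward by 10 in the alphabet (a Caesar shift of +10).
Reversing it on zez: z−10=p, e−10=u, z−10=p.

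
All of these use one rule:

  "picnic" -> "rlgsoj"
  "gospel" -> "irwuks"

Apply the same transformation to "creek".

Each letter shifts forward by (position + 2), i.e. 2, 3, 4, … — the shift grows by one for each successive letter.
Applying it to creek: c+2=e, r+3=u, e+4=i, e+5=j, k+6=q.

euijq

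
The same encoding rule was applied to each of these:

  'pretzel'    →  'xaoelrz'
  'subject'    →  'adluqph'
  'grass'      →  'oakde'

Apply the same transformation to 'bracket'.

In pretzel: p→x is +8, r→a is +9, e→o is +10, t→e is +11 — the shift increases by 1 each position. The shift increases by 1 at each position, starting from +8: 8, 9, 10, ….
Applying it to bracket: b+8=j, r+9=a, a+10=k, c+11=n, k+12=w, e+13=r, t+14=h.

jaknwrh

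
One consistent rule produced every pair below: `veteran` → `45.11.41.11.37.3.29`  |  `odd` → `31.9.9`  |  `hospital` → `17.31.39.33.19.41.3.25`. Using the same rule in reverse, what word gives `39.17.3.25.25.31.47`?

The formula is n = 2×(alphabet index, a=1) + 1.
Reversing it on 39.17.3.25.25.31.47: 39→(39−1)÷2=19=s, 17→(17−1)÷2=8=h, 3→(3−1)÷2=1=a, 25→(25−1)÷2=12=l, 25→(25−1)÷2=12=l, 31→(31−1)÷2=15=o, 47→(47−1)÷2=23=w.

shallow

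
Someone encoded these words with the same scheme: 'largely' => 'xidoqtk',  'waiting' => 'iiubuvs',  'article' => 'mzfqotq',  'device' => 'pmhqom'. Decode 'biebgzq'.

pasture

A repeating key of period 2 is used — shifts +12, +8 over and over.
Undoing it on biebgzq: b−12=p, i−8=a, e−12=s, b−8=t, g−12=u, z−8=r, q−12=e.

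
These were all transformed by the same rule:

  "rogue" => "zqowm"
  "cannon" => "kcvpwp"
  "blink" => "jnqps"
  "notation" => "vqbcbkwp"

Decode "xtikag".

Shifts by position in rogue: pos 0: r→z (+8), pos 1: o→q (+2), pos 2: g→o (+8), pos 3: u→w (+2) — repeating every 2. A repeating key of period 2 is used — shifts +8, +2 over and over.
Decoding xtikag: x−8=p, t−2=r, i−8=a, k−2=i, a−8=s, g−2=e.

praise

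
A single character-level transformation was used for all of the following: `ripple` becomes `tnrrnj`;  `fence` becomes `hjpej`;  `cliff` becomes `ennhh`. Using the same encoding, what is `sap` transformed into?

The shift depends on letter class: consonant r→t is +2, but vowel i→n is +5. The rule splits by letter class: vowels +5, consonants +2.
Applying it to sap: s(cons)+2=u, a(vowel)+5=f, p(cons)+2=r.

ufr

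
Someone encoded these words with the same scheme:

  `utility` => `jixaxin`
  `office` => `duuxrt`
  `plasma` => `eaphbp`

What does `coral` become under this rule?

Each letter is shifted forward by 15 in the alphabet (a Caesar shift of +15).
Applying it to coral: c+15=r, o+15=d, r+15=g, a+15=p, l+15=a.

rdgpa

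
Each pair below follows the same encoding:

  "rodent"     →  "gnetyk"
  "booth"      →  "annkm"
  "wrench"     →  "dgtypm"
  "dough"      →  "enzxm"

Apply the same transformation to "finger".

r(17)→g(6) and o(14)→n(13) fit y≡15x+11 (mod 26); the inverse of 15 mod 26 is 7. Treating letters as 0–25, the rule is x ↦ 15x + 11 (mod 26).
On finger: f(5)→15·5+11≡8=i; i(8)→15·8+11≡1=b; n(13)→15·13+11≡24=y; g(6)→15·6+11≡23=x; e(4)→15·4+11≡19=t; r(17)→15·17+11≡6=g (all mod 26).

ibyxtg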